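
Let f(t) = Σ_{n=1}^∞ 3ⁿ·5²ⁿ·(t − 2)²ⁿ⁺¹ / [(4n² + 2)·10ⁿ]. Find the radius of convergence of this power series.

Apply the ratio test: |a_{n+1}| / |a_n| = [(4n² + 2)/(4(n+1)² + 2)] · 3·25/10, which tends to 15/2 as n → ∞.
Successive powers of (t − 2) differ by 2, so the series converges when |t − 2|² · 15/2 < 1, i.e. |t − 2| < √(2/15). So R = √30/15.

R = √30/15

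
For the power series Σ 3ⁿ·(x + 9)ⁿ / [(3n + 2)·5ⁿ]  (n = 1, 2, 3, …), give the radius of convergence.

R = 5/3

By the ratio test, |a_{n+1}/a_n| = [(3n + 2)/(3(n+1) + 2)] · 3/5 → 3/5.
Convergence for |x + 9| · 3/5 < 1, i.e. |x + 9| < 5/3. So R = 5/3.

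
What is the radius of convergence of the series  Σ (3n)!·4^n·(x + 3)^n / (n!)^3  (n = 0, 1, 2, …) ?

R = 1/108

The ratio of consecutive coefficients is (3n+1)·(3n+2)·(3n+3)/(n+1)³ · 4 → 108.
Thus R = 1/(108) = 1/108.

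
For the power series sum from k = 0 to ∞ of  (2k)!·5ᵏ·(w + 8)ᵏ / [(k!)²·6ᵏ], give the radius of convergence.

Apply the ratio test: |a_{k+1}| / |a_k| = (2k+1)·(2k+2)/(k+1)² · 5/6, which tends to 10/3 as k → ∞.
The series converges when 10/3 · |w + 8| < 1, giving R = 3/10.

R = 3/10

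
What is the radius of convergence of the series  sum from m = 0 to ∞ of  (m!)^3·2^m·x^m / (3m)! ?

Apply the ratio test: |a_{m+1}| / |a_m| = (m+1)³/[(3m+1)·(3m+2)·(3m+3)] · 2, which tends to 2/27 as m → ∞.
Hence the series converges for |x| < 1/(2/27) = 27/2, so the radius of convergence is 27/2.

R = 27/2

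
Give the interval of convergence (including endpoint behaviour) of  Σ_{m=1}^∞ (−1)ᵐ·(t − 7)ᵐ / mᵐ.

By the Cauchy root test, |a_m|^(1/m) = 1/m → 0.
Since the m-th root of |a_m| tends to 0, the series converges for all real t; R = ∞.

(−∞, ∞)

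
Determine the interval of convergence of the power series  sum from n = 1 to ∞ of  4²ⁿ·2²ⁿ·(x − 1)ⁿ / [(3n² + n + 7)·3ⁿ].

By the ratio test, |a_{n+1}/a_n| = [(3n² + n + 7)/(3(n+1)² + (n+1) + 7)] · 16·4/3 → 64/3.
Convergence for |x − 1| · 64/3 < 1, i.e. |x − 1| < 3/64. So R = 3/64.
At x = 67/64: the series is dominated by a constant times Σ 1/n², which converges (p = 2 > 1).
At x = 61/64: the terms are on the order of 1/n², so the series converges absolutely by comparison with the p-series (p = 2 > 1).

[61/64, 67/64]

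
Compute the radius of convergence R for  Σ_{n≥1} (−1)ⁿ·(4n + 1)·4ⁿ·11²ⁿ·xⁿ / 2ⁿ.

Apply the ratio test: |a_{n+1}| / |a_n| = [(4(n+1) + 1)/(4n + 1)] · 4·121/2, which tends to 242 as n → ∞.
Convergence for |x| · 242 < 1, i.e. |x| < 1/242. So R = 1/242.

R = 1/242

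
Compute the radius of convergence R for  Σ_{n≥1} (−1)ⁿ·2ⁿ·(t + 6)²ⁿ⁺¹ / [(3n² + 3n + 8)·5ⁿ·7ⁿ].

R = √70/2

By the ratio test, |a_{n+1}/a_n| = [(3n² + 3n + 8)/(3(n+1)² + 3(n+1) + 8)] · 2/(5·7) → 2/35.
Since the exponent of (t + 6) increases by 2 each term, convergence requires |t + 6|² < 35/2, hence R = √70/2.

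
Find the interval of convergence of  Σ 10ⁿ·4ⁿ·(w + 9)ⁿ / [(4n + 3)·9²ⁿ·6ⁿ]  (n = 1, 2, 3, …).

[-423/20, 63/20)

Ratio test: |a_{n+1}/a_n| = [(4n + 3)/(4(n+1) + 3)] · 10·4/(81·6) → 20/243 as n → ∞.
Convergence for |w + 9| · 20/243 < 1, i.e. |w + 9| < 243/20. So R = 243/20.
Check w = 63/20: comparison with the harmonic series Σ 1/n shows the series diverges.
When w = -423/20, the terms alternate in sign and decrease monotonically to 0 in absolute value (size ~ c/n), so the alternating series test gives convergence.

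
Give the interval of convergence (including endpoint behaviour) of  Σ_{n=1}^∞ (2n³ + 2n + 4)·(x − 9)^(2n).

(8, 10)

Apply the ratio test: |a_{n+1}| / |a_n| = (2(n+1)³ + 2(n+1) + 4)/(2n³ + 2n + 4), which tends to 1 as n → ∞.
Successive powers of (x − 9) differ by 2, so the series converges when |x − 9|² · 1 < 1, i.e. |x − 9| < √(1) = 1. So R = 1.
Check x = 10: the n-th term does not approach 0; divergence by the term test.
Check x = 8: the n-th term does not approach 0; divergence by the term test.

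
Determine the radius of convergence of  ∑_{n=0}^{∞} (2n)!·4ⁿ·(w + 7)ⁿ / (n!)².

Apply the ratio test: |a_{n+1}| / |a_n| = (2n+1)·(2n+2)/(n+1)² · 4, which tends to 16 as n → ∞.
Convergence for |w + 7| · 16 < 1, i.e. |w + 7| < 1/16. So R = 1/16.

R = 1/16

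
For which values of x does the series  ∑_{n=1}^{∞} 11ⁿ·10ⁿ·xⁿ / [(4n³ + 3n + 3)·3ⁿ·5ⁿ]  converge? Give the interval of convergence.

[-3/22, 3/22]

Ratio test: |a_{n+1}/a_n| = [(4n³ + 3n + 3)/(4(n+1)³ + 3(n+1) + 3)] · 11·10/(3·5) → 22/3 as n → ∞.
Hence the series converges for |x| < 1/(22/3) = 3/22, so the radius of convergence is 3/22.
Check x = 3/22: the terms are on the order of 1/n³, so the series converges absolutely by comparison with the p-series (p = 3 > 1).
When x = -3/22, the terms are on the order of 1/n³, so the series converges absolutely by comparison with the p-series (p = 3 > 1).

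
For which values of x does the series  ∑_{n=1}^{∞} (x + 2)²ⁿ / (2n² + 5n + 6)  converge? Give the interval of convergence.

[-3, -1]

Ratio test: |a_{n+1}/a_n| = (2n² + 5n + 6)/(2(n+1)² + 5(n+1) + 6) → 1 as n → ∞.
Successive powers of (x + 2) differ by 2, so the series converges when |x + 2|² · 1 < 1, i.e. |x + 2| < √(1) = 1. So R = 1.
At x = -1: the terms are on the order of 1/n², so the series converges absolutely by comparison with the p-series (p = 2 > 1).
Check x = -3: the series is dominated by a constant times Σ 1/n², which converges (p = 2 > 1).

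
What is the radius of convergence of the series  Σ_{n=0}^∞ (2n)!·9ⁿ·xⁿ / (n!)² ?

Apply the ratio test: |a_{n+1}| / |a_n| = (2n+1)·(2n+2)/(n+1)² · 9, which tends to 36 as n → ∞.
The series converges when 36 · |x| < 1, giving R = 1/36.

R = 1/36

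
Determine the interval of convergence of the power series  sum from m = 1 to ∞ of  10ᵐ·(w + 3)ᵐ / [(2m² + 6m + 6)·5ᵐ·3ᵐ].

The ratio of consecutive coefficients is [(2m² + 6m + 6)/(2(m+1)² + 6(m+1) + 6)] · 10/(5·3) → 2/3.
Thus R = 1/(2/3) = 3/2.
Check w = -3/2: the terms are on the order of 1/m², so the series converges absolutely by comparison with the p-series (p = 2 > 1).
Endpoint w = -9/2: the series is dominated by a constant times Σ 1/m², which converges (p = 2 > 1).

[-9/2, -3/2]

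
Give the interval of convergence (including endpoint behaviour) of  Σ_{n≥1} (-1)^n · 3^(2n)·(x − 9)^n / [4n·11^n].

Ratio test: |a_{n+1}/a_n| = [4n/4(n+1)] · 9/11 → 9/11 as n → ∞.
Thus R = 1/(9/11) = 11/9.
When x = 92/9, convergence follows from the alternating series test (terms decrease monotonically to 0).
Check x = 70/9: the terms behave like c/n; limit comparison with the harmonic series gives divergence.

(70/9, 92/9]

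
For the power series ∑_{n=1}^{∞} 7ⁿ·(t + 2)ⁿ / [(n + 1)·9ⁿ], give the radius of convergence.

The ratio of consecutive coefficients is [(n + 1)/((n+1) + 1)] · 7/9 → 7/9.
The series converges when 7/9 · |t + 2| < 1, giving R = 9/7.

R = 9/7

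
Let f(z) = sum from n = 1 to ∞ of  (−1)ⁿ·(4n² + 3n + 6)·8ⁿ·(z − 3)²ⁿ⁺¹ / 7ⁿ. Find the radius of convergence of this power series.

By the ratio test, |a_{n+1}/a_n| = [(4(n+1)² + 3(n+1) + 6)/(4n² + 3n + 6)] · 8/7 → 8/7.
Writing y = (z − 3)², the series in y has radius 7/8, so |z − 3| < √(7/8) and R = √14/4.

R = √14/4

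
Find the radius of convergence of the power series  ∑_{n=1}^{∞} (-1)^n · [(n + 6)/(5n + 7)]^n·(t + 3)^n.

R = 5

By the Cauchy root test, |a_n|^(1/n) = (n + 6)/(5n + 7) → 1/5.
The series converges when 1/5 · |t + 3| < 1, giving R = 5.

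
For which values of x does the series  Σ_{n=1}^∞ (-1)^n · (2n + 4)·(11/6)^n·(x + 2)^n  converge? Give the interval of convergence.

(-28/11, -16/11)

The ratio of consecutive coefficients is [(2(n+1) + 4)/(2n + 4)] · 11/6 → 11/6.
Convergence for |x + 2| · 11/6 < 1, i.e. |x + 2| < 6/11. So R = 6/11.
Check x = -16/11: the terms do not tend to 0, so the series diverges.
At x = -28/11: the n-th term does not approach 0; divergence by the term test.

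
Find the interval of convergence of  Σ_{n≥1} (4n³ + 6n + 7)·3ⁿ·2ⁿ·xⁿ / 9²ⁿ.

Ratio test: |a_{n+1}/a_n| = [(4(n+1)³ + 6(n+1) + 7)/(4n³ + 6n + 7)] · 3·2/81 → 2/27 as n → ∞.
Hence the series converges for |x| < 1/(2/27) = 27/2, so the radius of convergence is 27/2.
Check x = 27/2: the terms have absolute value of order n³, which does not tend to 0, so the series diverges by the divergence test.
Check x = -27/2: the terms have absolute value of order n³, which does not tend to 0, so the series diverges by the divergence test.

(-27/2, 27/2)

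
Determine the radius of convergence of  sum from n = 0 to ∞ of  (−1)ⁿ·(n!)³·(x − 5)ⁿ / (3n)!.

Apply the ratio test: |a_{n+1}| / |a_n| = (n+1)³/[(3n+1)·(3n+2)·(3n+3)], which tends to 1/27 as n → ∞.
Thus R = 1/(1/27) = 27.

R = 27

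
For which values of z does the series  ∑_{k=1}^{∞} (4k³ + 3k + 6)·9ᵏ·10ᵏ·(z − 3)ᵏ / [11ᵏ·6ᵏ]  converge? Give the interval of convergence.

(34/15, 56/15)

Apply the ratio test: |a_{k+1}| / |a_k| = [(4(k+1)³ + 3(k+1) + 6)/(4k³ + 3k + 6)] · 9·10/(11·6), which tends to 15/11 as k → ∞.
Hence the series converges for |z − 3| < 1/(15/11) = 11/15, so the radius of convergence is 11/15.
Check z = 56/15: the k-th term does not approach 0; divergence by the term test.
At z = 34/15: the terms do not tend to 0, so the series diverges.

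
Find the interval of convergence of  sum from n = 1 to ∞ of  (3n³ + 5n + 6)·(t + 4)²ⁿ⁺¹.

The ratio of consecutive coefficients is (3(n+1)³ + 5(n+1) + 6)/(3n³ + 5n + 6) → 1.
Successive powers of (t + 4) differ by 2, so the series converges when |t + 4|² · 1 < 1, i.e. |t + 4| < √(1) = 1. So R = 1.
Check t = -3: the n-th term does not approach 0; divergence by the term test.
Check t = -5: the terms have absolute value of order n³, which does not tend to 0, so the series diverges by the divergence test.

(-5, -3)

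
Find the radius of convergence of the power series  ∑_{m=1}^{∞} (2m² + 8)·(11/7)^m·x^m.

Apply the ratio test: |a_{m+1}| / |a_m| = [(2(m+1)² + 8)/(2m² + 8)] · 11/7, which tends to 11/7 as m → ∞.
The series converges when 11/7 · |x| < 1, giving R = 7/11.

R = 7/11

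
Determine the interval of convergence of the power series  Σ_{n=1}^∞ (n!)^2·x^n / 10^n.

The ratio of consecutive coefficients is (n+1)² · 1/10 → ∞.
The terms grow without bound for any x ≠ 0, so R = 0 (convergence only at x = 0).

{0}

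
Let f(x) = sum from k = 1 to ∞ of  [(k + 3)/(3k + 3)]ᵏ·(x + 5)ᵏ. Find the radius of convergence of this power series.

R = 3

Root test: |a_k|^(1/k) = (k + 3)/(3k + 3) → 1/3.
The series converges when 1/3 · |x + 5| < 1, giving R = 3.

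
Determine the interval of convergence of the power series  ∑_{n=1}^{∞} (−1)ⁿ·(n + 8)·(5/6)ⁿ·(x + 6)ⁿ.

The ratio of consecutive coefficients is [((n+1) + 8)/(n + 8)] · 5/6 → 5/6.
Convergence for |x + 6| · 5/6 < 1, i.e. |x + 6| < 6/5. So R = 6/5.
Check x = -24/5: the terms do not tend to 0, so the series diverges.
At x = -36/5: the n-th term does not approach 0; divergence by the term test.

(-36/5, -24/5)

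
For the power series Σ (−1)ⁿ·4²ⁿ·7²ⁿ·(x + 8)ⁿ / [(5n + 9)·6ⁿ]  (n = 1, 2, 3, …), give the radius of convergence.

Ratio test: |a_{n+1}/a_n| = [(5n + 9)/(5(n+1) + 9)] · 16·49/6 → 392/3 as n → ∞.
Thus R = 1/(392/3) = 3/392.

R = 3/392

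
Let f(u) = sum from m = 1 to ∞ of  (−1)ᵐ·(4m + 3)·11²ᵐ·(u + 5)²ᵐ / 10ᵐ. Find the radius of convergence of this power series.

R = √10/11

Apply the ratio test: |a_{m+1}| / |a_m| = [(4(m+1) + 3)/(4m + 3)] · 121/10, which tends to 121/10 as m → ∞.
Writing y = (u + 5)², the series in y has radius 10/121, so |u + 5| < √(10/121) and R = √10/11.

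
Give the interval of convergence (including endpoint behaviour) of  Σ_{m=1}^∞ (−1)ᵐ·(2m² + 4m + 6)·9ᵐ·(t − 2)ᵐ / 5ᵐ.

By the ratio test, |a_{m+1}/a_m| = [(2(m+1)² + 4(m+1) + 6)/(2m² + 4m + 6)] · 9/5 → 9/5.
Hence the series converges for |t − 2| < 1/(9/5) = 5/9, so the radius of convergence is 5/9.
Check t = 23/9: the terms have absolute value of order m², which does not tend to 0, so the series diverges by the divergence test.
Check t = 13/9: the terms do not tend to 0, so the series diverges.

(13/9, 23/9)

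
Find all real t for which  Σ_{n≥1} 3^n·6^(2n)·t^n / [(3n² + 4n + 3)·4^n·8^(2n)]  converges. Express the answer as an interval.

[-64/27, 64/27]

By the ratio test, |a_{n+1}/a_n| = [(3n² + 4n + 3)/(3(n+1)² + 4(n+1) + 3)] · 3·36/(4·64) → 27/64.
The series converges when 27/64 · |t| < 1, giving R = 64/27.
Endpoint t = 64/27: the series is dominated by a constant times Σ 1/n², which converges (p = 2 > 1).
Check t = -64/27: the series is dominated by a constant times Σ 1/n², which converges (p = 2 > 1).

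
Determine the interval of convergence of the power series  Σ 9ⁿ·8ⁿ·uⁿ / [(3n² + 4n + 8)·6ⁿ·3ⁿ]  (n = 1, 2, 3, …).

[-1/4, 1/4]

Ratio test: |a_{n+1}/a_n| = [(3n² + 4n + 8)/(3(n+1)² + 4(n+1) + 8)] · 9·8/(6·3) → 4 as n → ∞.
Convergence for |u| · 4 < 1, i.e. |u| < 1/4. So R = 1/4.
When u = 1/4, the series is dominated by a constant times Σ 1/n², which converges (p = 2 > 1).
At u = -1/4: absolute convergence follows by limit comparison with Σ 1/n².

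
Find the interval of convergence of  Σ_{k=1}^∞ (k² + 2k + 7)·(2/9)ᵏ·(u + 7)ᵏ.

(-23/2, -5/2)

Ratio test: |a_{k+1}/a_k| = [((k+1)² + 2(k+1) + 7)/(k² + 2k + 7)] · 2/9 → 2/9 as k → ∞.
Convergence for |u + 7| · 2/9 < 1, i.e. |u + 7| < 9/2. So R = 9/2.
At u = -5/2: the terms do not tend to 0, so the series diverges.
At u = -23/2: the terms have absolute value of order k², which does not tend to 0, so the series diverges by the divergence test.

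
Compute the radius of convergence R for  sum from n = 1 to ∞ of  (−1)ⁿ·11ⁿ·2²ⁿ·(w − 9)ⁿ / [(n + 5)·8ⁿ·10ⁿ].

R = 20/11

Apply the ratio test: |a_{n+1}| / |a_n| = [(n + 5)/((n+1) + 5)] · 11·4/(8·10), which tends to 11/20 as n → ∞.
Thus R = 1/(11/20) = 20/11.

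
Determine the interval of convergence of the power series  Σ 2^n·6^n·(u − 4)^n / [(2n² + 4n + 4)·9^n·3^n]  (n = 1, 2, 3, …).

Apply the ratio test: |a_{n+1}| / |a_n| = [(2n² + 4n + 4)/(2(n+1)² + 4(n+1) + 4)] · 2·6/(9·3), which tends to 4/9 as n → ∞.
Thus R = 1/(4/9) = 9/4.
When u = 25/4, the series is dominated by a constant times Σ 1/n², which converges (p = 2 > 1).
When u = 7/4, the terms are on the order of 1/n², so the series converges absolutely by comparison with the p-series (p = 2 > 1).

[7/4, 25/4]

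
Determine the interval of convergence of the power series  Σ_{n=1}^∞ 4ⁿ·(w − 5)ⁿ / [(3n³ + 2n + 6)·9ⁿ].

The ratio of consecutive coefficients is [(3n³ + 2n + 6)/(3(n+1)³ + 2(n+1) + 6)] · 4/9 → 4/9.
Thus R = 1/(4/9) = 9/4.
When w = 29/4, the series is dominated by a constant times Σ 1/n³, which converges (p = 3 > 1).
Endpoint w = 11/4: the terms are on the order of 1/n³, so the series converges absolutely by comparison with the p-series (p = 3 > 1).

[11/4, 29/4]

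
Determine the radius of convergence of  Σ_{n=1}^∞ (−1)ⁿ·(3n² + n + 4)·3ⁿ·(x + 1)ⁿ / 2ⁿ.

Apply the ratio test: |a_{n+1}| / |a_n| = [(3(n+1)² + (n+1) + 4)/(3n² + n + 4)] · 3/2, which tends to 3/2 as n → ∞.
Thus R = 1/(3/2) = 2/3.

R = 2/3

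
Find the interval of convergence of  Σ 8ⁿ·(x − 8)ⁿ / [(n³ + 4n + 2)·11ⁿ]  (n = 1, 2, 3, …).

[53/8, 75/8]

By the ratio test, |a_{n+1}/a_n| = [(n³ + 4n + 2)/((n+1)³ + 4(n+1) + 2)] · 8/11 → 8/11.
Hence the series converges for |x − 8| < 1/(8/11) = 11/8, so the radius of convergence is 11/8.
Endpoint x = 75/8: absolute convergence follows by limit comparison with Σ 1/n³.
At x = 53/8: the terms are on the order of 1/n³, so the series converges absolutely by comparison with the p-series (p = 3 > 1).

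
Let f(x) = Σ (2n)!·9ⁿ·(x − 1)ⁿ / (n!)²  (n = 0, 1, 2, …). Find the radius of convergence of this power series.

Apply the ratio test: |a_{n+1}| / |a_n| = (2n+1)·(2n+2)/(n+1)² · 9, which tends to 36 as n → ∞.
Hence the series converges for |x − 1| < 1/(36) = 1/36, so the radius of convergence is 1/36.

R = 1/36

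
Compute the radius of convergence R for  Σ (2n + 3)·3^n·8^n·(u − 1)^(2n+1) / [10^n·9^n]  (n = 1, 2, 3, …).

Ratio test: |a_{n+1}/a_n| = [(2(n+1) + 3)/(2n + 3)] · 3·8/(10·9) → 4/15 as n → ∞.
Writing y = (u − 1)², the series in y has radius 15/4, so |u − 1| < √(15/4) and R = √15/2.

R = √15/2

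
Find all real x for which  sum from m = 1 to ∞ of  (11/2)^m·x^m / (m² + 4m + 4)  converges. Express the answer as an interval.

[-2/11, 2/11]

By the ratio test, |a_{m+1}/a_m| = [(m² + 4m + 4)/((m+1)² + 4(m+1) + 4)] · 11/2 → 11/2.
Convergence for |x| · 11/2 < 1, i.e. |x| < 2/11. So R = 2/11.
When x = 2/11, the series is dominated by a constant times Σ 1/m², which converges (p = 2 > 1).
When x = -2/11, the terms are on the order of 1/m², so the series converges absolutely by comparison with the p-series (p = 2 > 1).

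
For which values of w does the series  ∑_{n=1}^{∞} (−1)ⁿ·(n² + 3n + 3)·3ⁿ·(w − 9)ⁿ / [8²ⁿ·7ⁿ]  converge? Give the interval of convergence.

(-421/3, 475/3)

Ratio test: |a_{n+1}/a_n| = [((n+1)² + 3(n+1) + 3)/(n² + 3n + 3)] · 3/(64·7) → 3/448 as n → ∞.
The series converges when 3/448 · |w − 9| < 1, giving R = 448/3.
At w = 475/3: the terms have absolute value of order n², which does not tend to 0, so the series diverges by the divergence test.
Check w = -421/3: the terms do not tend to 0, so the series diverges.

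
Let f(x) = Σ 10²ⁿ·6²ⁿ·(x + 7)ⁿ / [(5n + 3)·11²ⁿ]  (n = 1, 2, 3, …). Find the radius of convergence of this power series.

R = 121/3600

By the ratio test, |a_{n+1}/a_n| = [(5n + 3)/(5(n+1) + 3)] · 100·36/121 → 3600/121.
Convergence for |x + 7| · 3600/121 < 1, i.e. |x + 7| < 121/3600. So R = 121/3600.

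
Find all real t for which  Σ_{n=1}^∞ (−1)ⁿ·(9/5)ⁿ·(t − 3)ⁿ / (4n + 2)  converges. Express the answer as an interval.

(22/9, 32/9]

By the ratio test, |a_{n+1}/a_n| = [(4n + 2)/(4(n+1) + 2)] · 9/5 → 9/5.
Convergence for |t − 3| · 9/5 < 1, i.e. |t − 3| < 5/9. So R = 5/9.
Check t = 32/9: an alternating series whose terms decrease to 0 in absolute value, so it converges by the Leibniz criterion.
When t = 22/9, the terms are asymptotic to a nonzero constant times 1/n, so the series diverges by limit comparison with Σ 1/n.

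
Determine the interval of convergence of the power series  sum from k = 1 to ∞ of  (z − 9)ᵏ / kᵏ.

Applying the root test, |a_k|^(1/k) = 1/k → 0.
The limit is 0 for every z, so R = ∞.

(−∞, ∞)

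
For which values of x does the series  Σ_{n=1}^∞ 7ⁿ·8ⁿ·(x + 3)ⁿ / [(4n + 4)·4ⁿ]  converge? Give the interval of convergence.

Apply the ratio test: |a_{n+1}| / |a_n| = [(4n + 4)/(4(n+1) + 4)] · 7·8/4, which tends to 14 as n → ∞.
Hence the series converges for |x + 3| < 1/(14) = 1/14, so the radius of convergence is 1/14.
Check x = -41/14: comparison with the harmonic series Σ 1/n shows the series diverges.
Check x = -43/14: the terms alternate in sign and decrease monotonically to 0 in absolute value (size ~ c/n), so the alternating series test gives convergence.

[-43/14, -41/14)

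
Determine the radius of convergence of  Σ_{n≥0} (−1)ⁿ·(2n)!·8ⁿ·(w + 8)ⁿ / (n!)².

R = 1/32

Apply the ratio test: |a_{n+1}| / |a_n| = (2n+1)·(2n+2)/(n+1)² · 8, which tends to 32 as n → ∞.
Convergence for |w + 8| · 32 < 1, i.e. |w + 8| < 1/32. So R = 1/32.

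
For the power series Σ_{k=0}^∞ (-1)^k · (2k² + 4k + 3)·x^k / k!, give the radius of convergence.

Apply the ratio test: |a_{k+1}| / |a_k| = (2(k+1)² + 4(k+1) + 3)/(2k² + 4k + 3) · 1/(k+1), which tends to 0 as k → ∞.
The ratio tends to 0 regardless of x, hence R = ∞.

R = ∞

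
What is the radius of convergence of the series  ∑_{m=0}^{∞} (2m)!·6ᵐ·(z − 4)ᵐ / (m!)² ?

R = 1/24

Apply the ratio test: |a_{m+1}| / |a_m| = (2m+1)·(2m+2)/(m+1)² · 6, which tends to 24 as m → ∞.
Convergence for |z − 4| · 24 < 1, i.e. |z − 4| < 1/24. So R = 1/24.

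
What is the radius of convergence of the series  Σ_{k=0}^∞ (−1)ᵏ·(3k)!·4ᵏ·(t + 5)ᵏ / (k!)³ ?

Apply the ratio test: |a_{k+1}| / |a_k| = (3k+1)·(3k+2)·(3k+3)/(k+1)³ · 4, which tends to 108 as k → ∞.
The series converges when 108 · |t + 5| < 1, giving R = 1/108.

R = 1/108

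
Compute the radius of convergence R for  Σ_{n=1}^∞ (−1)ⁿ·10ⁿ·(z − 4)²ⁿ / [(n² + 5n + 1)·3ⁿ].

R = √30/10

By the ratio test, |a_{n+1}/a_n| = [(n² + 5n + 1)/((n+1)² + 5(n+1) + 1)] · 10/3 → 10/3.
Successive powers of (z − 4) differ by 2, so the series converges when |z − 4|² · 10/3 < 1, i.e. |z − 4| < √(3/10). So R = √30/10.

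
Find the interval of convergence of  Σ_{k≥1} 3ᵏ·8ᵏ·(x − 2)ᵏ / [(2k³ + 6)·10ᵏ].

[19/12, 29/12]

Ratio test: |a_{k+1}/a_k| = [(2k³ + 6)/(2(k+1)³ + 6)] · 3·8/10 → 12/5 as k → ∞.
Convergence for |x − 2| · 12/5 < 1, i.e. |x − 2| < 5/12. So R = 5/12.
When x = 29/12, the series is dominated by a constant times Σ 1/k³, which converges (p = 3 > 1).
Endpoint x = 19/12: the series is dominated by a constant times Σ 1/k³, which converges (p = 3 > 1).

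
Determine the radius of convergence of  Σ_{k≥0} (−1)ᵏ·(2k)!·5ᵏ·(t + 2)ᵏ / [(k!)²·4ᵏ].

R = 1/5

The ratio of consecutive coefficients is (2k+1)·(2k+2)/(k+1)² · 5/4 → 5.
The series converges when 5 · |t + 2| < 1, giving R = 1/5.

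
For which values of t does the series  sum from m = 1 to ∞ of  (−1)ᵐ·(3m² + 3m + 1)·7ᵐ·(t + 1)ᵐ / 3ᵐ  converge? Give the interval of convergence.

Apply the ratio test: |a_{m+1}| / |a_m| = [(3(m+1)² + 3(m+1) + 1)/(3m² + 3m + 1)] · 7/3, which tends to 7/3 as m → ∞.
The series converges when 7/3 · |t + 1| < 1, giving R = 3/7.
Endpoint t = -4/7: the terms do not tend to 0, so the series diverges.
Check t = -10/7: the terms have absolute value of order m², which does not tend to 0, so the series diverges by the divergence test.

(-10/7, -4/7)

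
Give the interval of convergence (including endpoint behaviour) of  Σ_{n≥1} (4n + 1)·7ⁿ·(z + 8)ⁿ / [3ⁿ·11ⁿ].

Apply the ratio test: |a_{n+1}| / |a_n| = [(4(n+1) + 1)/(4n + 1)] · 7/(3·11), which tends to 7/33 as n → ∞.
Convergence for |z + 8| · 7/33 < 1, i.e. |z + 8| < 33/7. So R = 33/7.
At z = -23/7: the terms do not tend to 0, so the series diverges.
Endpoint z = -89/7: the n-th term does not approach 0; divergence by the term test.

(-89/7, -23/7)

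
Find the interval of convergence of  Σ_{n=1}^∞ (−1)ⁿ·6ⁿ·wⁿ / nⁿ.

By the Cauchy root test, |a_n|^(1/n) = 6/n → 0.
Since the n-th root of |a_n| tends to 0, the series converges for all real w; R = ∞.

(−∞, ∞)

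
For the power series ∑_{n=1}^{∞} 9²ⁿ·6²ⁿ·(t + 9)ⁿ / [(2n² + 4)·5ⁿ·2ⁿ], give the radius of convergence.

R = 5/1458

By the ratio test, |a_{n+1}/a_n| = [(2n² + 4)/(2(n+1)² + 4)] · 81·36/(5·2) → 1458/5.
Convergence for |t + 9| · 1458/5 < 1, i.e. |t + 9| < 5/1458. So R = 5/1458.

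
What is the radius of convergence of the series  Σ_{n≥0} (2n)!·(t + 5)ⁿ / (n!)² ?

R = 1/4

Ratio test: |a_{n+1}/a_n| = (2n+1)·(2n+2)/(n+1)² → 4 as n → ∞.
The series converges when 4 · |t + 5| < 1, giving R = 1/4.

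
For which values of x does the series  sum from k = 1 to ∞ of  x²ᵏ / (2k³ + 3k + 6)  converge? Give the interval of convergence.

[-1, 1]

Apply the ratio test: |a_{k+1}| / |a_k| = (2k³ + 3k + 6)/(2(k+1)³ + 3(k+1) + 6), which tends to 1 as k → ∞.
Successive powers of x differ by 2, so the series converges when |x|² · 1 < 1, i.e. |x| < √(1) = 1. So R = 1.
At x = 1: absolute convergence follows by limit comparison with Σ 1/k³.
Check x = -1: the series is dominated by a constant times Σ 1/k³, which converges (p = 3 > 1).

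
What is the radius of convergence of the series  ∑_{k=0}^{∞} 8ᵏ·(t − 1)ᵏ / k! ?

The ratio of consecutive coefficients is 8 · 1/(k+1) → 0.
The limit is 0, so the series converges for all t; R = ∞.

R = ∞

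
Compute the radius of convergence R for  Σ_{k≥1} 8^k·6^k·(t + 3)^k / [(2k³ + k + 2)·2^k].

Apply the ratio test: |a_{k+1}| / |a_k| = [(2k³ + k + 2)/(2(k+1)³ + (k+1) + 2)] · 8·6/2, which tends to 24 as k → ∞.
The series converges when 24 · |t + 3| < 1, giving R = 1/24.

R = 1/24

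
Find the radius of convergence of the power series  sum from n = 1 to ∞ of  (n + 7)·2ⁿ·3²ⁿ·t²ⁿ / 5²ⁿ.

R = 5√2/6

By the ratio test, |a_{n+1}/a_n| = [((n+1) + 7)/(n + 7)] · 2·9/25 → 18/25.
Since the exponent of t increases by 2 each term, convergence requires |t|² < 25/18, hence R = 5√2/6.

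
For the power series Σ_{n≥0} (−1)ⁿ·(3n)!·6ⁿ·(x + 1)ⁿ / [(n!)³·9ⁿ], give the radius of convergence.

Ratio test: |a_{n+1}/a_n| = (3n+1)·(3n+2)·(3n+3)/(n+1)³ · 6/9 → 18 as n → ∞.
Convergence for |x + 1| · 18 < 1, i.e. |x + 1| < 1/18. So R = 1/18.

R = 1/18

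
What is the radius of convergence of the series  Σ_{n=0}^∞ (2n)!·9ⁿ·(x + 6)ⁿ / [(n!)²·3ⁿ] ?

R = 1/12

Ratio test: |a_{n+1}/a_n| = (2n+1)·(2n+2)/(n+1)² · 9/3 → 12 as n → ∞.
Thus R = 1/(12) = 1/12.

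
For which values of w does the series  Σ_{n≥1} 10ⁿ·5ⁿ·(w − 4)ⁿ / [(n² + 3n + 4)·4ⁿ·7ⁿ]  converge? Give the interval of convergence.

Apply the ratio test: |a_{n+1}| / |a_n| = [(n² + 3n + 4)/((n+1)² + 3(n+1) + 4)] · 10·5/(4·7), which tends to 25/14 as n → ∞.
Hence the series converges for |w − 4| < 1/(25/14) = 14/25, so the radius of convergence is 14/25.
Endpoint w = 114/25: the terms are on the order of 1/n², so the series converges absolutely by comparison with the p-series (p = 2 > 1).
When w = 86/25, absolute convergence follows by limit comparison with Σ 1/n².

[86/25, 114/25]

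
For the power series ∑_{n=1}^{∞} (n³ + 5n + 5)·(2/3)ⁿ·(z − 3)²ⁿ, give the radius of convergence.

R = √6/2

Ratio test: |a_{n+1}/a_n| = [((n+1)³ + 5(n+1) + 5)/(n³ + 5n + 5)] · 2/3 → 2/3 as n → ∞.
Since the exponent of (z − 3) increases by 2 each term, convergence requires |z − 3|² < 3/2, hence R = √6/2.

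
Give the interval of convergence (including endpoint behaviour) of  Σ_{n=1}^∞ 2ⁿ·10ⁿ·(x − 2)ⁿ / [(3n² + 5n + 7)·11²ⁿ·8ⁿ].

Apply the ratio test: |a_{n+1}| / |a_n| = [(3n² + 5n + 7)/(3(n+1)² + 5(n+1) + 7)] · 2·10/(121·8), which tends to 5/242 as n → ∞.
Thus R = 1/(5/242) = 242/5.
When x = 252/5, absolute convergence follows by limit comparison with Σ 1/n².
When x = -232/5, absolute convergence follows by limit comparison with Σ 1/n².

[-232/5, 252/5]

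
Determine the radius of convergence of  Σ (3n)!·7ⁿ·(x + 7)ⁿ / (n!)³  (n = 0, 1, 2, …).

R = 1/189

Apply the ratio test: |a_{n+1}| / |a_n| = (3n+1)·(3n+2)·(3n+3)/(n+1)³ · 7, which tends to 189 as n → ∞.
Thus R = 1/(189) = 1/189.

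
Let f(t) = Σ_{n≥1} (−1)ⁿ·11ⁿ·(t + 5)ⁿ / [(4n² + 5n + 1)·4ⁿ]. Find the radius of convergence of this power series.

R = 4/11

By the ratio test, |a_{n+1}/a_n| = [(4n² + 5n + 1)/(4(n+1)² + 5(n+1) + 1)] · 11/4 → 11/4.
The series converges when 11/4 · |t + 5| < 1, giving R = 4/11.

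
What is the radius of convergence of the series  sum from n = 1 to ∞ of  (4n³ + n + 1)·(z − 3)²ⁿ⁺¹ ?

Ratio test: |a_{n+1}/a_n| = (4(n+1)³ + (n+1) + 1)/(4n³ + n + 1) → 1 as n → ∞.
Writing y = (z − 3)², the series in y has radius 1, so |z − 3| < √(1) = 1 and R = 1.

R = 1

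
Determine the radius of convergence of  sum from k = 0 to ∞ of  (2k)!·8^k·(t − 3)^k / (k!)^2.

R = 1/32

Ratio test: |a_{k+1}/a_k| = (2k+1)·(2k+2)/(k+1)² · 8 → 32 as k → ∞.
Hence the series converges for |t − 3| < 1/(32) = 1/32, so the radius of convergence is 1/32.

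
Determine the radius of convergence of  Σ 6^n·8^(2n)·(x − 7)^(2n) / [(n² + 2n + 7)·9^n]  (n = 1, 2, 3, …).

R = √6/16

Apply the ratio test: |a_{n+1}| / |a_n| = [(n² + 2n + 7)/((n+1)² + 2(n+1) + 7)] · 6·64/9, which tends to 128/3 as n → ∞.
Writing y = (x − 7)², the series in y has radius 3/128, so |x − 7| < √(3/128) and R = √6/16.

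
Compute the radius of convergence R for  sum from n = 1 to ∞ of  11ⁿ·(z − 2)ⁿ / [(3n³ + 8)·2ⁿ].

R = 2/11

Ratio test: |a_{n+1}/a_n| = [(3n³ + 8)/(3(n+1)³ + 8)] · 11/2 → 11/2 as n → ∞.
Convergence for |z − 2| · 11/2 < 1, i.e. |z − 2| < 2/11. So R = 2/11.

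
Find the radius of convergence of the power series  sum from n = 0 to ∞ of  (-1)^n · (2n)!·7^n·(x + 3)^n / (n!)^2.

R = 1/28

Apply the ratio test: |a_{n+1}| / |a_n| = (2n+1)·(2n+2)/(n+1)² · 7, which tends to 28 as n → ∞.
Convergence for |x + 3| · 28 < 1, i.e. |x + 3| < 1/28. So R = 1/28.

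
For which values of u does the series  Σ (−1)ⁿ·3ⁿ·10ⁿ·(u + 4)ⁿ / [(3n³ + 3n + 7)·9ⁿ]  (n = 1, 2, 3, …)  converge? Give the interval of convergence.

[-43/10, -37/10]

By the ratio test, |a_{n+1}/a_n| = [(3n³ + 3n + 7)/(3(n+1)³ + 3(n+1) + 7)] · 3·10/9 → 10/3.
Convergence for |u + 4| · 10/3 < 1, i.e. |u + 4| < 3/10. So R = 3/10.
When u = -37/10, the terms are on the order of 1/n³, so the series converges absolutely by comparison with the p-series (p = 3 > 1).
At u = -43/10: the terms are on the order of 1/n³, so the series converges absolutely by comparison with the p-series (p = 3 > 1).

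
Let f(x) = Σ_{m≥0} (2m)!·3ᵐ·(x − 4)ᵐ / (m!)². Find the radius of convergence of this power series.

R = 1/12

Apply the ratio test: |a_{m+1}| / |a_m| = (2m+1)·(2m+2)/(m+1)² · 3, which tends to 12 as m → ∞.
The series converges when 12 · |x − 4| < 1, giving R = 1/12.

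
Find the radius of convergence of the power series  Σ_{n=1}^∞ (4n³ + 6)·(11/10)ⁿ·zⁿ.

R = 10/11

Ratio test: |a_{n+1}/a_n| = [(4(n+1)³ + 6)/(4n³ + 6)] · 11/10 → 11/10 as n → ∞.
Thus R = 1/(11/10) = 10/11.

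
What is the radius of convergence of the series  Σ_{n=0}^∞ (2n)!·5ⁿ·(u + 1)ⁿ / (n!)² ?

R = 1/20

The ratio of consecutive coefficients is (2n+1)·(2n+2)/(n+1)² · 5 → 20.
Thus R = 1/(20) = 1/20.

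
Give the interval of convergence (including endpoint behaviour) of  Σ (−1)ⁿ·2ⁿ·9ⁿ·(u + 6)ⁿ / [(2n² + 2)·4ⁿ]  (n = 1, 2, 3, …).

[-56/9, -52/9]

The ratio of consecutive coefficients is [(2n² + 2)/(2(n+1)² + 2)] · 2·9/4 → 9/2.
The series converges when 9/2 · |u + 6| < 1, giving R = 2/9.
At u = -52/9: the series is dominated by a constant times Σ 1/n², which converges (p = 2 > 1).
When u = -56/9, the series is dominated by a constant times Σ 1/n², which converges (p = 2 > 1).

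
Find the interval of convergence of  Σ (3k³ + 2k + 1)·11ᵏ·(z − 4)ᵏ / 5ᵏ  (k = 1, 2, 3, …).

By the ratio test, |a_{k+1}/a_k| = [(3(k+1)³ + 2(k+1) + 1)/(3k³ + 2k + 1)] · 11/5 → 11/5.
Convergence for |z − 4| · 11/5 < 1, i.e. |z − 4| < 5/11. So R = 5/11.
Check z = 49/11: the k-th term does not approach 0; divergence by the term test.
At z = 39/11: the terms have absolute value of order k³, which does not tend to 0, so the series diverges by the divergence test.

(39/11, 49/11)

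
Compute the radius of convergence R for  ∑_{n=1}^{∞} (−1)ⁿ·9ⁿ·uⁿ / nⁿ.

By the Cauchy root test, |a_n|^(1/n) = 9/n → 0.
The limit is 0 for every u, so R = ∞.

R = ∞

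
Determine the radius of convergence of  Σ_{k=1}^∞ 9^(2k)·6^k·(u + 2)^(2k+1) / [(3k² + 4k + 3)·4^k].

By the ratio test, |a_{k+1}/a_k| = [(3k² + 4k + 3)/(3(k+1)² + 4(k+1) + 3)] · 81·6/4 → 243/2.
Successive powers of (u + 2) differ by 2, so the series converges when |u + 2|² · 243/2 < 1, i.e. |u + 2| < √(2/243). So R = √6/27.

R = √6/27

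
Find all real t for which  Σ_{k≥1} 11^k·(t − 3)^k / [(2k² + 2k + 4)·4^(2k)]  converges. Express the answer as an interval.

The ratio of consecutive coefficients is [(2k² + 2k + 4)/(2(k+1)² + 2(k+1) + 4)] · 11/16 → 11/16.
The series converges when 11/16 · |t − 3| < 1, giving R = 16/11.
Endpoint t = 49/11: absolute convergence follows by limit comparison with Σ 1/k².
Check t = 17/11: the series is dominated by a constant times Σ 1/k², which converges (p = 2 > 1).

[17/11, 49/11]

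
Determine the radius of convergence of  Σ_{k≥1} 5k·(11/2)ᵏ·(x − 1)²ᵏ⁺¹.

The ratio of consecutive coefficients is [5(k+1)/5k] · 11/2 → 11/2.
Since the exponent of (x − 1) increases by 2 each term, convergence requires |x − 1|² < 2/11, hence R = √22/11.

R = √22/11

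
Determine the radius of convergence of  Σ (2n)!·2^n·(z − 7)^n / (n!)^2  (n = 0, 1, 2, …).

The ratio of consecutive coefficients is (2n+1)·(2n+2)/(n+1)² · 2 → 8.
Thus R = 1/(8) = 1/8.

R = 1/8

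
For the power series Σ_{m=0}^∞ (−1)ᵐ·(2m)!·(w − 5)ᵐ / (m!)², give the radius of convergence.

By the ratio test, |a_{m+1}/a_m| = (2m+1)·(2m+2)/(m+1)² → 4.
Thus R = 1/(4) = 1/4.

R = 1/4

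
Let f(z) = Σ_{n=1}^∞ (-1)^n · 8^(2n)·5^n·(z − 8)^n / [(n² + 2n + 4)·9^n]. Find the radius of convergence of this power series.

The ratio of consecutive coefficients is [(n² + 2n + 4)/((n+1)² + 2(n+1) + 4)] · 64·5/9 → 320/9.
Hence the series converges for |z − 8| < 1/(320/9) = 9/320, so the radius of convergence is 9/320.

R = 9/320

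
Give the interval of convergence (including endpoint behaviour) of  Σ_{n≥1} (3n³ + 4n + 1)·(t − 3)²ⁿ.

Ratio test: |a_{n+1}/a_n| = (3(n+1)³ + 4(n+1) + 1)/(3n³ + 4n + 1) → 1 as n → ∞.
Successive powers of (t − 3) differ by 2, so the series converges when |t − 3|² · 1 < 1, i.e. |t − 3| < √(1) = 1. So R = 1.
Check t = 4: the terms have absolute value of order n³, which does not tend to 0, so the series diverges by the divergence test.
Endpoint t = 2: the terms have absolute value of order n³, which does not tend to 0, so the series diverges by the divergence test.

(2, 4)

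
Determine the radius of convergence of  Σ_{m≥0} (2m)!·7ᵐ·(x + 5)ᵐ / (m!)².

Ratio test: |a_{m+1}/a_m| = (2m+1)·(2m+2)/(m+1)² · 7 → 28 as m → ∞.
Convergence for |x + 5| · 28 < 1, i.e. |x + 5| < 1/28. So R = 1/28.

R = 1/28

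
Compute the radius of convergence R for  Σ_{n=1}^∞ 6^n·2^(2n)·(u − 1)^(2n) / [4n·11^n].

R = √66/12

The ratio of consecutive coefficients is [4n/4(n+1)] · 6·4/11 → 24/11.
Writing y = (u − 1)², the series in y has radius 11/24, so |u − 1| < √(11/24) and R = √66/12.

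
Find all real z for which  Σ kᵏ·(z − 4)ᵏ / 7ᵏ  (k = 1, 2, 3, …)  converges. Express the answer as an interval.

Root test: |a_k|^(1/k) = k/7 → ∞.
The root grows without bound, so R = 0 (convergence only at z = 4).

{4}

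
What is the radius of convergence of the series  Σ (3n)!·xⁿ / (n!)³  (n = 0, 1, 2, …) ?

R = 1/27

The ratio of consecutive coefficients is (3n+1)·(3n+2)·(3n+3)/(n+1)³ → 27.
The series converges when 27 · |x| < 1, giving R = 1/27.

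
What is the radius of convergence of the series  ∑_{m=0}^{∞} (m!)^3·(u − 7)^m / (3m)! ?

R = 27

Apply the ratio test: |a_{m+1}| / |a_m| = (m+1)³/[(3m+1)·(3m+2)·(3m+3)], which tends to 1/27 as m → ∞.
The series converges when 1/27 · |u − 7| < 1, giving R = 27.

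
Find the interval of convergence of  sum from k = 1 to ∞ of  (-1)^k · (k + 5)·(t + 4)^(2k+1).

Apply the ratio test: |a_{k+1}| / |a_k| = ((k+1) + 5)/(k + 5), which tends to 1 as k → ∞.
Since the exponent of (t + 4) increases by 2 each term, convergence requires |t + 4|² < 1, hence R = 1.
Endpoint t = -3: the k-th term does not approach 0; divergence by the term test.
When t = -5, the k-th term does not approach 0; divergence by the term test.

(-5, -3)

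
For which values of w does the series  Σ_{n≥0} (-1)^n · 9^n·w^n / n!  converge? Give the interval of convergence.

Apply the ratio test: |a_{n+1}| / |a_n| = 9 · 1/(n+1), which tends to 0 as n → ∞.
Since the limit is 0 < 1 for every w, the series converges on all of ℝ and R = ∞.

(−∞, ∞)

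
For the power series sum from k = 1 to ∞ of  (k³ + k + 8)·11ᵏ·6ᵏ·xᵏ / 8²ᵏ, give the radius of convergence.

By the ratio test, |a_{k+1}/a_k| = [((k+1)³ + (k+1) + 8)/(k³ + k + 8)] · 11·6/64 → 33/32.
The series converges when 33/32 · |x| < 1, giving R = 32/33.

R = 32/33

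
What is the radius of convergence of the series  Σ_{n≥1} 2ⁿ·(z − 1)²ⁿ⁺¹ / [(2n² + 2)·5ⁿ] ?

Ratio test: |a_{n+1}/a_n| = [(2n² + 2)/(2(n+1)² + 2)] · 2/5 → 2/5 as n → ∞.
Successive powers of (z − 1) differ by 2, so the series converges when |z − 1|² · 2/5 < 1, i.e. |z − 1| < √(5/2). So R = √10/2.

R = √10/2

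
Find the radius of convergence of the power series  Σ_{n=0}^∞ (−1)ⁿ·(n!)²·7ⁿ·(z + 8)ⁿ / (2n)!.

R = 4/7

Apply the ratio test: |a_{n+1}| / |a_n| = (n+1)²/[(2n+1)·(2n+2)] · 7, which tends to 7/4 as n → ∞.
Thus R = 1/(7/4) = 4/7.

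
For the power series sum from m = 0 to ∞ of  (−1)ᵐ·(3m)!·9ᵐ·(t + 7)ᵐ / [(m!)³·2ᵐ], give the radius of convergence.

Ratio test: |a_{m+1}/a_m| = (3m+1)·(3m+2)·(3m+3)/(m+1)³ · 9/2 → 243/2 as m → ∞.
The series converges when 243/2 · |t + 7| < 1, giving R = 2/243.

R = 2/243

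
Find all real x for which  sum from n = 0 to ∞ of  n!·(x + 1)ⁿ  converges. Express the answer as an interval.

{-1}

By the ratio test, |a_{n+1}/a_n| = (n+1) → ∞.
Since the ratio → ∞, the series diverges for every x ≠ -1, and R = 0.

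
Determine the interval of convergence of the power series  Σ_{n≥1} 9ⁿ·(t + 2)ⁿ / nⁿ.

Applying the root test, |a_n|^(1/n) = 9/n → 0.
Since the n-th root of |a_n| tends to 0, the series converges for all real t; R = ∞.

(−∞, ∞)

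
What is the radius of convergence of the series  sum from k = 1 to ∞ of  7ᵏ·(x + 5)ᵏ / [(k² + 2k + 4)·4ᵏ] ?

Apply the ratio test: |a_{k+1}| / |a_k| = [(k² + 2k + 4)/((k+1)² + 2(k+1) + 4)] · 7/4, which tends to 7/4 as k → ∞.
Thus R = 1/(7/4) = 4/7.

R = 4/7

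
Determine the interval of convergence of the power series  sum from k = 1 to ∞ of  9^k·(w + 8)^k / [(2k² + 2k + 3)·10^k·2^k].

[-92/9, -52/9]

By the ratio test, |a_{k+1}/a_k| = [(2k² + 2k + 3)/(2(k+1)² + 2(k+1) + 3)] · 9/(10·2) → 9/20.
Hence the series converges for |w + 8| < 1/(9/20) = 20/9, so the radius of convergence is 20/9.
Check w = -52/9: absolute convergence follows by limit comparison with Σ 1/k².
At w = -92/9: the terms are on the order of 1/k², so the series converges absolutely by comparison with the p-series (p = 2 > 1).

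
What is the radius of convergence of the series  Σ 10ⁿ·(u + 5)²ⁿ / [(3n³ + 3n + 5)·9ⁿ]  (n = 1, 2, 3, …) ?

R = 3√10/10

By the ratio test, |a_{n+1}/a_n| = [(3n³ + 3n + 5)/(3(n+1)³ + 3(n+1) + 5)] · 10/9 → 10/9.
Successive powers of (u + 5) differ by 2, so the series converges when |u + 5|² · 10/9 < 1, i.e. |u + 5| < √(9/10). So R = 3√10/10.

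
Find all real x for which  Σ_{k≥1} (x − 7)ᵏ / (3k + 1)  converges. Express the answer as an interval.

Apply the ratio test: |a_{k+1}| / |a_k| = (3k + 1)/(3(k+1) + 1), which tends to 1 as k → ∞.
So the series converges when |x − 7| < 1 and diverges when |x − 7| > 1; R = 1.
When x = 8, the terms behave like c/k; limit comparison with the harmonic series gives divergence.
Check x = 6: convergence follows from the alternating series test (terms decrease monotonically to 0).

[6, 8)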